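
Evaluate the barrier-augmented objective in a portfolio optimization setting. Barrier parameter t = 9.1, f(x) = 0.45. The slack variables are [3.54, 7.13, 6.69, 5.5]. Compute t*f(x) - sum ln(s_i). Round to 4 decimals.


Step 1: Compute log-barrier.
ln values: [1.2641, 1.9643, 1.9006, 1.7047]
phi = -(1.2641 + 1.9643 + 1.9006 + 1.7047) = -6.8338
Step 2: Compute augmented objective.
t*f(x) = 9.1*0.45 = 4.095
Total = 4.095 - 6.8338 = -2.7388


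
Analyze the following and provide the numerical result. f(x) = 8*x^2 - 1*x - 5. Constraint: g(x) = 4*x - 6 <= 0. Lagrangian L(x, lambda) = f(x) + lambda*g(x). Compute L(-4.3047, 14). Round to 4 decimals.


Step 1: Evaluate f(x).
f(-4.3047) = 8*(-4.3047)^2 - 1*(-4.3047) - 5 = 147.5482
Step 2: Evaluate g(x).
g(-4.3047) = 4*-4.3047 - 6 = -23.2188
Step 3: Compute Lagrangian.
L = 147.5482 + 14*-23.2188 = -177.515


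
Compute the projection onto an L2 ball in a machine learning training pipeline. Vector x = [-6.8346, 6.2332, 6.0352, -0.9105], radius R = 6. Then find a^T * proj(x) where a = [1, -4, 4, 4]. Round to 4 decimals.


Step 1: Compute ||x|| (intermediates to 6 decimals).
||x|| = sqrt((-6.8346)^2 + 6.2332^2 + 6.0352^2 + (-0.9105)^2) = 11.082292
Step 2: Project.
Since ||x|| > R, scale = R/||x|| = 6/11.082292 = 0.541404, proj(x) = scale * x
proj(x) = [-3.70028, 3.374679, 3.267481, -0.492948]
Step 3: Dot product.
a^T * proj(x) = 1*(-3.70028) - 4*3.374679 + 4*3.267481 + 4*(-0.492948) = -6.1009


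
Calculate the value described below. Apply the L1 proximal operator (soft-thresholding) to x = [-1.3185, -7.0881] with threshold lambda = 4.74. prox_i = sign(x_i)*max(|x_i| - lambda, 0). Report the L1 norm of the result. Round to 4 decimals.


Soft-thresholding with lambda = 4.74:
prox(-1.3185) = sign(-1.3185)*max(|-1.3185| - 4.74, 0) = 0.0
prox(-7.0881) = sign(-7.0881)*max(|-7.0881| - 4.74, 0) = -2.3481
prox(x) = [0.0, -2.3481]
||prox(x)||_1 = 0.0 + 2.3481 = 2.3481


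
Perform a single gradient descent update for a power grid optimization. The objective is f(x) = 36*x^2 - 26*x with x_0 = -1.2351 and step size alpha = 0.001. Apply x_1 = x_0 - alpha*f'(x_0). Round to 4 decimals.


We compute the gradient at x_0 and apply the update.
f'(x) = 72*x - 26
f'(-1.2351) = 72*-1.2351 - 26 = -114.9272
x_1 = -1.2351 - 0.001*-114.9272 = -1.1202


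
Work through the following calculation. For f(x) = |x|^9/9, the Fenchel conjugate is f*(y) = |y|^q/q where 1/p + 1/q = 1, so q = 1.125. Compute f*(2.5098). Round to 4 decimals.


The conjugate exponent q satisfies 1/p + 1/q = 1.
p = 9, so q = 9/(9 - 1) = 1.125
|y|^q = 2.5098^1.125 = 2.8157
f*(2.5098) = 2.8157 / 1.125 = 2.5029


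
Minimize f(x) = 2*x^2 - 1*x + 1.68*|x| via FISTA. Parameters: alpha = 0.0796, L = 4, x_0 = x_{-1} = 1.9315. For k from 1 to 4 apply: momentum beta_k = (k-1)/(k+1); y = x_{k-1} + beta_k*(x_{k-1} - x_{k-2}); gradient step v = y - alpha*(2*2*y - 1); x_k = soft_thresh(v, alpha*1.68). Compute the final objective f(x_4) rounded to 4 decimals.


FISTA on f(x) = 2*x^2 - 1*x + 1.68*|x|
L = 4, alpha = 0.0796
Iteration 1: beta = 0.0, y = 1.9315 + 0.0*(1.9315 - 1.9315) = 1.9315
  grad(y) = 6.726, v = y - alpha*grad = 1.3961
  prox(v) = soft_thresh(1.3961, 0.1337) = 1.2624
Iteration 2: beta = 0.3333, y = 1.2624 + 0.3333*(1.2624 - 1.9315) = 1.0393
  grad(y) = 3.1574, v = y - alpha*grad = 0.788
  prox(v) = soft_thresh(0.788, 0.1337) = 0.6543
Iteration 3: beta = 0.5, y = 0.6543 + 0.5*(0.6543 - 1.2624) = 0.3502
  grad(y) = 0.401, v = y - alpha*grad = 0.3183
  prox(v) = soft_thresh(0.3183, 0.1337) = 0.1846
Iteration 4: beta = 0.6, y = 0.1846 + 0.6*(0.1846 - 0.6543) = -0.0972
  grad(y) = -1.3889, v = y - alpha*grad = 0.0133
  prox(v) = soft_thresh(0.0133, 0.1337) = 0.0
f(x_4) = 2*0.0^2 - 1*0.0 + 1.68*|0.0| = 0.0


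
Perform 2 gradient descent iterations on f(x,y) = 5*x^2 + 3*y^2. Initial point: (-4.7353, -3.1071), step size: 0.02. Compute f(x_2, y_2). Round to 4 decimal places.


Gradient descent on f(x,y) = 5*x^2 + 3*y^2.
Starting point: (-4.7353, -3.1071), alpha = 0.02
Step 1: grad_x = 2*5*-4.7353 = -47.353, grad_y = 2*3*-3.1071 = -18.6426
  x_1 = -4.7353 - 0.02*-47.353 = -3.7882
  y_1 = -3.1071 - 0.02*-18.6426 = -2.7342
Step 2: grad_x = 2*5*-3.7882 = -37.8824, grad_y = 2*3*-2.7342 = -16.4055
  x_2 = -3.7882 - 0.02*-37.8824 = -3.0306
  y_2 = -2.7342 - 0.02*-16.4055 = -2.4061
f(-3.0306, -2.4061) = 5*(-3.0306)^2 + 3*(-2.4061)^2 = 63.2909


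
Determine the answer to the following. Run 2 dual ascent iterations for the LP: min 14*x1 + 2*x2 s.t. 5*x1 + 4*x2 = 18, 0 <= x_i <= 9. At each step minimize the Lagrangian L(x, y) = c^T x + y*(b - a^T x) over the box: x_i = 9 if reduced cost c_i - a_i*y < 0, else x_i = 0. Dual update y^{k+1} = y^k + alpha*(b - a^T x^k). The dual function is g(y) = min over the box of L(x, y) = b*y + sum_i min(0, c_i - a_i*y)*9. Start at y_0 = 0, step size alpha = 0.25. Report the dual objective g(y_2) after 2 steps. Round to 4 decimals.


Dual ascent for LP: min 14*x1 + 2*x2, 5*x1 + 4*x2 = 18, 0 <= x_i <= 9
Step 1: y^k = 0.0, reduced costs: (14.0, 2.0)
  x^k = (0.0, 0.0), subgradient = b - a^T x = 18.0
  y^{k+1} = 0.0 + 0.25*18.0 = 4.5
Step 2: y^k = 4.5, reduced costs: (-8.5, -16.0)
  x^k = (9.0, 9.0), subgradient = b - a^T x = -63.0
  y^{k+1} = 4.5 + 0.25*-63.0 = -11.25
Dual objective at y_2 = -11.25: reduced costs (70.25, 47.0), box minimizer x = (0.0, 0.0)
g(y_2) = b*y + (c1 - a1*y)*x1 + (c2 - a2*y)*x2 = 18*(-11.25) + 70.25*0.0 + 47.0*0.0 = -202.5 + 0.0 + 0.0 = -202.5


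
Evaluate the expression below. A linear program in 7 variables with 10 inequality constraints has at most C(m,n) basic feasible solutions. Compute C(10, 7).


Each vertex corresponds to some choice of n active constraints out of m, so the number of vertices is at most C(m, n) = m! / (n!(m-n)!).
m = 10, n = 7
Numerator: 10 * 9 * 8 * 7 * 6 * 5 * 4
Denominator: 7! = 5040
C(10, 7) = 120


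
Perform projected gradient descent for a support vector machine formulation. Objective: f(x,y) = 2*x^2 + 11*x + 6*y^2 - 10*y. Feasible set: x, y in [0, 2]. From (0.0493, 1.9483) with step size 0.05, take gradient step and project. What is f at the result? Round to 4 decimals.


Step 1: Compute gradient at (0.0493, 1.9483).
grad_x = 2*2*0.0493 + 11 = 11.1972
grad_y = 2*6*1.9483 - 10 = 13.3796
Step 2: Gradient step.
x_raw = 0.0493 - 0.05*11.1972 = -0.5106
y_raw = 1.9483 - 0.05*13.3796 = 1.2793
Step 3: Project onto [0, 2].
x_proj = clip(-0.5106) = 0.0
y_proj = clip(1.2793) = 1.2793
Step 4: Evaluate f.
f(0.0, 1.2793) = -2.9732


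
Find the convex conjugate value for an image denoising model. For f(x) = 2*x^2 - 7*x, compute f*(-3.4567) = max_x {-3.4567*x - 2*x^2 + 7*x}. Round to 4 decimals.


f*(y) = sup_x {y*x - a*x^2 - b*x} = sup_x {(y-b)*x - a*x^2}
FOC: (y - b) - 2a*x = 0 => x* = (y - b)/(2a)
x* = (-3.4567 + 7)/(2*2) = 0.8858
f*(-3.4567) = (y-b)^2/(4a) = (-3.4567 + 7)^2/(4*2)
= 12.555/8 = 1.5694


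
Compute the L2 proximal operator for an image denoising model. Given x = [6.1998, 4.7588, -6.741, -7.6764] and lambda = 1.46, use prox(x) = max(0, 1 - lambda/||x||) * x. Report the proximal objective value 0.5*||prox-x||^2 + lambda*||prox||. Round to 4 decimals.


Step 1: Compute ||x||.
||x|| = 12.8628
Step 2: Compute scaling factor.
scale = max(0, 1 - 1.46/12.8628) = 0.8865
Step 3: prox(x) = [5.4961, 4.2186, -5.9759, -6.8051]
||prox(x)|| = 11.4028
Step 4: Proximal objective.
0.5*||prox-x||^2 = 1.0658
lambda*||prox|| = 16.6481
Total = 17.7139


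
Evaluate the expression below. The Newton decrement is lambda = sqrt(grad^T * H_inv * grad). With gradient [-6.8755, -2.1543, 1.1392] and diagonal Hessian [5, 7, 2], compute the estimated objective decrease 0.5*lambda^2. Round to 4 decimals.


Step 1: H is diagonal, so H^(-1) * g = [-1.3751, -0.3078, 0.5696].
Step 2: g^T H^(-1) g = sum_i g_i^2 / H_ii
  = (-6.8755)^2/5 + (-2.1543)^2/7 + (1.1392)^2/2
  = 9.4545 + 0.663 + 0.6489 = 10.7664
Step 3: Objective decrease = 0.5 * g^T H^(-1) g = 5.3832


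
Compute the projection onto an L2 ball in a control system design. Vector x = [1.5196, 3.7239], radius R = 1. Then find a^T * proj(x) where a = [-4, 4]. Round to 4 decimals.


Step 1: Compute ||x|| (intermediates to 6 decimals).
||x|| = sqrt(1.5196^2 + 3.7239^2) = 4.022016
Step 2: Project.
Since ||x|| > R, scale = R/||x|| = 1/4.022016 = 0.248632, proj(x) = scale * x
proj(x) = [0.377821, 0.925881]
Step 3: Dot product.
a^T * proj(x) = -4*0.377821 + 4*0.925881 = 2.1922


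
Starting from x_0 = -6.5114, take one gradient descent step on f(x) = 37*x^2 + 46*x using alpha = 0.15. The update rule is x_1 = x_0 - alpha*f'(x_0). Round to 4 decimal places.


We compute the gradient at x_0 and apply the update.
f'(x) = 74*x + 46
f'(-6.5114) = 74*-6.5114 + 46 = -435.8436
x_1 = -6.5114 - 0.15*-435.8436 = 58.8651


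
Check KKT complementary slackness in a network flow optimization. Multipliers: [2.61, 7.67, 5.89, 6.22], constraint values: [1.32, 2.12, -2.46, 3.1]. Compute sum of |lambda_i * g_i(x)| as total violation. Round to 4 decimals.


KKT complementary slackness check:
lambda_1 * g_1 = 2.61 * 1.32 = 3.4452
lambda_2 * g_2 = 7.67 * 2.12 = 16.2604
lambda_3 * g_3 = 5.89 * -2.46 = -14.4894
lambda_4 * g_4 = 6.22 * 3.1 = 19.282
Total violation = 3.4452 + 16.2604 + 14.4894 + 19.282 = 53.477


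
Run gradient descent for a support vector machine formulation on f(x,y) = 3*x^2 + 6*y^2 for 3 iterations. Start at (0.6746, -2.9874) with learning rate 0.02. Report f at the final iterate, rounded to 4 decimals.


Gradient descent on f(x,y) = 3*x^2 + 6*y^2.
Starting point: (0.6746, -2.9874), alpha = 0.02
Step 1: grad_x = 2*3*0.6746 = 4.0476, grad_y = 2*6*-2.9874 = -35.8488
  x_1 = 0.6746 - 0.02*4.0476 = 0.5936
  y_1 = -2.9874 - 0.02*-35.8488 = -2.2704
Step 2: grad_x = 2*3*0.5936 = 3.5619, grad_y = 2*6*-2.2704 = -27.2451
  x_2 = 0.5936 - 0.02*3.5619 = 0.5224
  y_2 = -2.2704 - 0.02*-27.2451 = -1.7255
Step 3: grad_x = 2*3*0.5224 = 3.1345, grad_y = 2*6*-1.7255 = -20.7063
  x_3 = 0.5224 - 0.02*3.1345 = 0.4597
  y_3 = -1.7255 - 0.02*-20.7063 = -1.3114
f(0.4597, -1.3114) = 3*0.4597^2 + 6*(-1.3114)^2 = 10.9526


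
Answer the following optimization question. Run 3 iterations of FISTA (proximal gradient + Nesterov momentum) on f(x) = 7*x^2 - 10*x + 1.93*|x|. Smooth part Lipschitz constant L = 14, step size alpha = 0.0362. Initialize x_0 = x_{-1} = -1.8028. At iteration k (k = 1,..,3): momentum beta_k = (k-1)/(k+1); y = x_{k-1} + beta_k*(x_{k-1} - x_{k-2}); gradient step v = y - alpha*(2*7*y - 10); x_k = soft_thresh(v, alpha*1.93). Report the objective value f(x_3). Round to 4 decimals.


FISTA on f(x) = 7*x^2 - 10*x + 1.93*|x|
L = 14, alpha = 0.0362
Iteration 1: beta = 0.0, y = -1.8028 + 0.0*(-1.8028 + 1.8028) = -1.8028
  grad(y) = -35.2392, v = y - alpha*grad = -0.5271
  prox(v) = soft_thresh(-0.5271, 0.0699) = -0.4573
Iteration 2: beta = 0.3333, y = -0.4573 + 0.3333*(-0.4573 + 1.8028) = -0.0088
  grad(y) = -10.1227, v = y - alpha*grad = 0.3577
  prox(v) = soft_thresh(0.3577, 0.0699) = 0.2878
Iteration 3: beta = 0.5, y = 0.2878 + 0.5*(0.2878 + 0.4573) = 0.6604
  grad(y) = -0.7551, v = y - alpha*grad = 0.6877
  prox(v) = soft_thresh(0.6877, 0.0699) = 0.6178
f(x_3) = 7*0.6178^2 - 10*0.6178 + 1.93*|0.6178| = -2.3139


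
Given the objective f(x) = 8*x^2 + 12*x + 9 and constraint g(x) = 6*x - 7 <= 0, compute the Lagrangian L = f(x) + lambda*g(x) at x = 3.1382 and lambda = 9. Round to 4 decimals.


Step 1: Evaluate f(x).
f(3.1382) = 8*3.1382^2 + 12*3.1382 + 9 = 125.4448
Step 2: Evaluate g(x).
g(3.1382) = 6*3.1382 - 7 = 11.8292
Step 3: Compute Lagrangian.
L = 125.4448 + 9*11.8292 = 231.9076


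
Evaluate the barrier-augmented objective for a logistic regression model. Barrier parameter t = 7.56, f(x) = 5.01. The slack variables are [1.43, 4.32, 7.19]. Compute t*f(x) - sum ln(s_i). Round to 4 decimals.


Step 1: Compute log-barrier.
ln values: [0.3577, 1.4633, 1.9727]
phi = -(0.3577 + 1.4633 + 1.9727) = -3.7936
Step 2: Compute augmented objective.
t*f(x) = 7.56*5.01 = 37.8756
Total = 37.8756 - 3.7936 = 34.082


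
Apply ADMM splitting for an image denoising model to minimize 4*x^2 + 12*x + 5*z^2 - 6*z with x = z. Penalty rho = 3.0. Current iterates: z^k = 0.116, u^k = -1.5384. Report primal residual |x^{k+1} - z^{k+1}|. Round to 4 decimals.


ADMM iteration with rho = 3.0, z^k = 0.116, u^k = -1.5384
Step 1: x-update.
Minimize 4*x^2 + 12*x + (3.0/2)*(x - 0.116 - 1.5384)^2
FOC: (2*4 + 3.0)*x = -12 + 3.0*(0.116 + 1.5384)
x^{k+1} = -0.6397
Step 2: z-update.
Minimize 5*z^2 - 6*z + (3.0/2)*(-0.6397 - z - 1.5384)^2
FOC: (2*5 + 3.0)*z = 6 + 3.0*(-0.6397 - 1.5384)
z^{k+1} = -0.0411
Step 3: u-update.
u^{k+1} = -1.5384 - 0.6397 + 0.0411 = -2.137
Step 4: Primal residual = |-0.6397 + 0.0411| = 0.5986


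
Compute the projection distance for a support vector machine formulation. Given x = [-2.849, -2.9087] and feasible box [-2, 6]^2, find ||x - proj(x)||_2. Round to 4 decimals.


Project each component onto [-2, 6].
clip(-2.849) = -2.0, clip(-2.9087) = -2.0
Projection = [-2.0, -2.0]
Squared diffs: [0.7208, 0.8257]
Distance = sqrt(1.5465) = 1.2436


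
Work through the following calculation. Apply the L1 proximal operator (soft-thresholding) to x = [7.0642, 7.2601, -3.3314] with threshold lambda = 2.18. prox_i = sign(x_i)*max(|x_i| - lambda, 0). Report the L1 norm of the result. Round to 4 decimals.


Soft-thresholding with lambda = 2.18:
prox(7.0642) = sign(7.0642)*max(|7.0642| - 2.18, 0) = 4.8842
prox(7.2601) = sign(7.2601)*max(|7.2601| - 2.18, 0) = 5.0801
prox(-3.3314) = sign(-3.3314)*max(|-3.3314| - 2.18, 0) = -1.1514
prox(x) = [4.8842, 5.0801, -1.1514]
||prox(x)||_1 = 4.8842 + 5.0801 + 1.1514 = 11.1157


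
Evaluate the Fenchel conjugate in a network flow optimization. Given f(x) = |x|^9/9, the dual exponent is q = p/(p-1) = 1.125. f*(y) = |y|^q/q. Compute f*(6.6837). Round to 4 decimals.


The conjugate exponent q satisfies 1/p + 1/q = 1.
p = 9, so q = 9/(9 - 1) = 1.125
|y|^q = 6.6837^1.125 = 8.4751
f*(6.6837) = 8.4751 / 1.125 = 7.5334


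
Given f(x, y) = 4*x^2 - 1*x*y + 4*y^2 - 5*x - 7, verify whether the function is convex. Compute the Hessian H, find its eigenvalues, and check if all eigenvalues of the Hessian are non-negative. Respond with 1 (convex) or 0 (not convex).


The Hessian of f(x,y) = 4*x^2 - 1*x*y + 4*y^2 - 5*x - 7 is:
H = [[8, -1], [-1, 8]]
Trace = 8 + 8 = 16
Determinant = 8*8 - (-1)^2 = 63
Discriminant = (16)^2 - 4*63 = 4.0
Eigenvalues: lambda_1 = 7.0, lambda_2 = 9.0
The function is convex.

1


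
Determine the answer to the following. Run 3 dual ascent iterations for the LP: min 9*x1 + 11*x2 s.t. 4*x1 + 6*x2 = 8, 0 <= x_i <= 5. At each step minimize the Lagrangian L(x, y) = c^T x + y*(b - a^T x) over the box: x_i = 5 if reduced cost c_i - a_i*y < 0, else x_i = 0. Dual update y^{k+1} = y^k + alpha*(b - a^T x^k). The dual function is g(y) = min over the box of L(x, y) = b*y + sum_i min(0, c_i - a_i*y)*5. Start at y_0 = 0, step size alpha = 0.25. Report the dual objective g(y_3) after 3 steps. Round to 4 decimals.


Dual ascent for LP: min 9*x1 + 11*x2, 4*x1 + 6*x2 = 8, 0 <= x_i <= 5
Step 1: y^k = 0.0, reduced costs: (9.0, 11.0)
  x^k = (0.0, 0.0), subgradient = b - a^T x = 8.0
  y^{k+1} = 0.0 + 0.25*8.0 = 2.0
Step 2: y^k = 2.0, reduced costs: (1.0, -1.0)
  x^k = (0.0, 5.0), subgradient = b - a^T x = -22.0
  y^{k+1} = 2.0 + 0.25*-22.0 = -3.5
Step 3: y^k = -3.5, reduced costs: (23.0, 32.0)
  x^k = (0.0, 0.0), subgradient = b - a^T x = 8.0
  y^{k+1} = -3.5 + 0.25*8.0 = -1.5
Dual objective at y_3 = -1.5: reduced costs (15.0, 20.0), box minimizer x = (0.0, 0.0)
g(y_3) = b*y + (c1 - a1*y)*x1 + (c2 - a2*y)*x2 = 8*(-1.5) + 15.0*0.0 + 20.0*0.0 = -12.0 + 0.0 + 0.0 = -12.0


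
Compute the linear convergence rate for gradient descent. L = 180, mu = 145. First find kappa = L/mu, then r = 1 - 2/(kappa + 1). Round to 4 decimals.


Step 1: Compute the condition number.
kappa = L/mu = 180/145 = 1.2414
Step 2: Compute the convergence rate.
r = 1 - 2/(kappa + 1) = 1 - 2*mu/(L + mu) = (L - mu)/(L + mu) = 35/325 = 0.1077


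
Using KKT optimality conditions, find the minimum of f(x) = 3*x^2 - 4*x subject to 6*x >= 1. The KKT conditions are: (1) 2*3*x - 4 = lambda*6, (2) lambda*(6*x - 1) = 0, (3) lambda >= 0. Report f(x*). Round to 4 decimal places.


Step 1: Try lambda = 0 (constraint inactive).
Stationarity: 2*3*x - 4 = 0
x* = 4/(2*3) = 2/3 = 0.6667 (rounded; the exact value 2/3 is used below)
Check constraint: 6*0.6667 = 4.0002 >= 1 -- satisfied.
Step 2: Compute optimal value.
f(x*) = 3*(2/3)^2 - 4*(2/3) = -1.3333


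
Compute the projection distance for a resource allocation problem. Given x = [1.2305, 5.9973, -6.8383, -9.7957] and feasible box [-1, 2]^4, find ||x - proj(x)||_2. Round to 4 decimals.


Project each component onto [-1, 2].
clip(1.2305) = 1.2305, clip(5.9973) = 2.0, clip(-6.8383) = -1.0, clip(-9.7957) = -1.0
Projection = [1.2305, 2.0, -1.0, -1.0]
Squared diffs: [0.0, 15.9784, 34.0857, 77.3643]
Distance = sqrt(127.4284) = 11.2884


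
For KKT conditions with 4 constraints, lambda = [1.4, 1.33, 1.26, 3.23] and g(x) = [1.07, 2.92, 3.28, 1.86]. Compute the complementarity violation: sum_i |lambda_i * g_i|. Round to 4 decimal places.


KKT complementary slackness check:
lambda_1 * g_1 = 1.4 * 1.07 = 1.498
lambda_2 * g_2 = 1.33 * 2.92 = 3.8836
lambda_3 * g_3 = 1.26 * 3.28 = 4.1328
lambda_4 * g_4 = 3.23 * 1.86 = 6.0078
Total violation = 1.498 + 3.8836 + 4.1328 + 6.0078 = 15.5222


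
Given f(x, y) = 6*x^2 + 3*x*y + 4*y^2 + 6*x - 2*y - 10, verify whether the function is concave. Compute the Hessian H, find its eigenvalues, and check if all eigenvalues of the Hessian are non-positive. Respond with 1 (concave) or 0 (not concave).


The Hessian of f(x,y) = 6*x^2 + 3*x*y + 4*y^2 + 6*x - 2*y - 10 is:
H = [[12, 3], [3, 8]]
Trace = 12 + 8 = 20
Determinant = 12*8 - (3)^2 = 87
Discriminant = (20)^2 - 4*87 = 52.0
Eigenvalues: lambda_1 = 6.3944, lambda_2 = 13.6056
The function is not concave.

0


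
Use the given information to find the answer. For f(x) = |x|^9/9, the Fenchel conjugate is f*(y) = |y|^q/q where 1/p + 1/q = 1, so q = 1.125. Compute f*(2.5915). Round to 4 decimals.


The conjugate exponent q satisfies 1/p + 1/q = 1.
p = 9, so q = 9/(9 - 1) = 1.125
|y|^q = 2.5915^1.125 = 2.9191
f*(2.5915) = 2.9191 / 1.125 = 2.5947


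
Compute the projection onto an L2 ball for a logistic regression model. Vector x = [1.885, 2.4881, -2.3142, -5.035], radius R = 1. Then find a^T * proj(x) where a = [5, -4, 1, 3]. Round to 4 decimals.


Step 1: Compute ||x|| (intermediates to 6 decimals).
||x|| = sqrt(1.885^2 + 2.4881^2 + (-2.3142)^2 + (-5.035)^2) = 6.36008
Step 2: Project.
Since ||x|| > R, scale = R/||x|| = 1/6.36008 = 0.157231, proj(x) = scale * x
proj(x) = [0.29638, 0.391206, -0.363864, -0.791658]
Step 3: Dot product.
a^T * proj(x) = 5*0.29638 - 4*0.391206 + 1*(-0.363864) + 3*(-0.791658) = -2.8218


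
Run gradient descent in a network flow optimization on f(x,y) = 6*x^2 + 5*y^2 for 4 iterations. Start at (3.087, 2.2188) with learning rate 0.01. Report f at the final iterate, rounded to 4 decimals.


Gradient descent on f(x,y) = 6*x^2 + 5*y^2.
Starting point: (3.087, 2.2188), alpha = 0.01
Step 1: grad_x = 2*6*3.087 = 37.044, grad_y = 2*5*2.2188 = 22.188
  x_1 = 3.087 - 0.01*37.044 = 2.7166
  y_1 = 2.2188 - 0.01*22.188 = 1.9969
Step 2: grad_x = 2*6*2.7166 = 32.5987, grad_y = 2*5*1.9969 = 19.9692
  x_2 = 2.7166 - 0.01*32.5987 = 2.3906
  y_2 = 1.9969 - 0.01*19.9692 = 1.7972
Step 3: grad_x = 2*6*2.3906 = 28.6869, grad_y = 2*5*1.7972 = 17.9723
  x_3 = 2.3906 - 0.01*28.6869 = 2.1037
  y_3 = 1.7972 - 0.01*17.9723 = 1.6175
Step 4: grad_x = 2*6*2.1037 = 25.2444, grad_y = 2*5*1.6175 = 16.1751
  x_4 = 2.1037 - 0.01*25.2444 = 1.8513
  y_4 = 1.6175 - 0.01*16.1751 = 1.4558
f(1.8513, 1.4558) = 6*1.8513^2 + 5*1.4558^2 = 31.1591


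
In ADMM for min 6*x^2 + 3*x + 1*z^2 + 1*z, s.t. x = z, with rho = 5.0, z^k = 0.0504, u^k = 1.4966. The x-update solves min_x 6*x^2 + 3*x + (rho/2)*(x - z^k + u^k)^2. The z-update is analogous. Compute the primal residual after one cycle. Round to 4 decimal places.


ADMM iteration with rho = 5.0, z^k = 0.0504, u^k = 1.4966
Step 1: x-update.
Minimize 6*x^2 + 3*x + (5.0/2)*(x - 0.0504 + 1.4966)^2
FOC: (2*6 + 5.0)*x = -3 + 5.0*(0.0504 - 1.4966)
x^{k+1} = -0.6018
Step 2: z-update.
Minimize 1*z^2 + 1*z + (5.0/2)*(-0.6018 - z + 1.4966)^2
FOC: (2*1 + 5.0)*z = -1 + 5.0*(-0.6018 + 1.4966)
z^{k+1} = 0.4963
Step 3: u-update.
u^{k+1} = 1.4966 - 0.6018 - 0.4963 = 0.3985
Step 4: Primal residual = |-0.6018 - 0.4963| = 1.0981


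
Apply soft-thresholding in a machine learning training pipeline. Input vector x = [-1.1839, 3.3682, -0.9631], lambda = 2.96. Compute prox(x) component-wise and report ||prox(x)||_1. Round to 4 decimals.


Soft-thresholding with lambda = 2.96:
prox(-1.1839) = sign(-1.1839)*max(|-1.1839| - 2.96, 0) = 0.0
prox(3.3682) = sign(3.3682)*max(|3.3682| - 2.96, 0) = 0.4082
prox(-0.9631) = sign(-0.9631)*max(|-0.9631| - 2.96, 0) = 0.0
prox(x) = [0.0, 0.4082, 0.0]
||prox(x)||_1 = 0.0 + 0.4082 + 0.0 = 0.4082


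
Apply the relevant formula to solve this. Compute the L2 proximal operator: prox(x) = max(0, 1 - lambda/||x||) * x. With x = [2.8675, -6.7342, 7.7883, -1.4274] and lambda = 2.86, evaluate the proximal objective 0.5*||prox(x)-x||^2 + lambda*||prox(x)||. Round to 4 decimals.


Step 1: Compute ||x||.
||x|| = 10.7827
Step 2: Compute scaling factor.
scale = max(0, 1 - 2.86/10.7827) = 0.7348
Step 3: prox(x) = [2.1069, -4.948, 5.7225, -1.0488]
||prox(x)|| = 7.9227
Step 4: Proximal objective.
0.5*||prox-x||^2 = 4.0898
lambda*||prox|| = 22.6589
Total = 26.7488


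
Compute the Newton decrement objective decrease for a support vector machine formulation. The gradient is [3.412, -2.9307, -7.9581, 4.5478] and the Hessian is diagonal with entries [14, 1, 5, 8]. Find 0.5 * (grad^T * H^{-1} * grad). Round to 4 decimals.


Step 1: H is diagonal, so H^(-1) * g = [0.2437, -2.9307, -1.5916, 0.5685].
Step 2: g^T H^(-1) g = sum_i g_i^2 / H_ii
  = (3.412)^2/14 + (-2.9307)^2/1 + (-7.9581)^2/5 + (4.5478)^2/8
  = 0.8316 + 8.589 + 12.6663 + 2.5853 = 24.6721
Step 3: Objective decrease = 0.5 * g^T H^(-1) g = 12.3361


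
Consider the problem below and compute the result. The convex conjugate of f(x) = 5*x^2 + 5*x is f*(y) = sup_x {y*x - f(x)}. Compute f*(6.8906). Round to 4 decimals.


f*(y) = sup_x {y*x - a*x^2 - b*x} = sup_x {(y-b)*x - a*x^2}
FOC: (y - b) - 2a*x = 0 => x* = (y - b)/(2a)
x* = (6.8906 - 5)/(2*5) = 0.1891
f*(6.8906) = (y-b)^2/(4a) = (6.8906 - 5)^2/(4*5)
= 3.5744/20 = 0.1787


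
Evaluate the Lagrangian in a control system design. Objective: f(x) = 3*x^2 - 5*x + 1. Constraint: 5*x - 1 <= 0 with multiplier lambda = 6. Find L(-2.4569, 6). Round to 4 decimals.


Step 1: Evaluate f(x).
f(-2.4569) = 3*(-2.4569)^2 - 5*(-2.4569) + 1 = 31.3936
Step 2: Evaluate g(x).
g(-2.4569) = 5*-2.4569 - 1 = -13.2845
Step 3: Compute Lagrangian.
L = 31.3936 + 6*-13.2845 = -48.3134


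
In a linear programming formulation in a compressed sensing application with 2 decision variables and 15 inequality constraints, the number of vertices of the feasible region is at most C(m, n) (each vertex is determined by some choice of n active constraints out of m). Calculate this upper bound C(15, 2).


Each vertex corresponds to some choice of n active constraints out of m, so the number of vertices is at most C(m, n) = m! / (n!(m-n)!).
m = 15, n = 2
Numerator: 15 * 14
Denominator: 2! = 2
C(15, 2) = 105


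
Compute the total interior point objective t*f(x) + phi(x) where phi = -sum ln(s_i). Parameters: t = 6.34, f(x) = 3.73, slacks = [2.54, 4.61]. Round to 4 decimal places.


Step 1: Compute log-barrier.
ln values: [0.9322, 1.5282]
phi = -(0.9322 + 1.5282) = -2.4604
Step 2: Compute augmented objective.
t*f(x) = 6.34*3.73 = 23.6482
Total = 23.6482 - 2.4604 = 21.1878


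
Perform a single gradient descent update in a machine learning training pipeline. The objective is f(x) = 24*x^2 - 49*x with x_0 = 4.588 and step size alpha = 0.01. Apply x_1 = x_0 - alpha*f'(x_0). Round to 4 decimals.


We compute the gradient at x_0 and apply the update.
f'(x) = 48*x - 49
f'(4.588) = 48*4.588 - 49 = 171.224
x_1 = 4.588 - 0.01*171.224 = 2.8758


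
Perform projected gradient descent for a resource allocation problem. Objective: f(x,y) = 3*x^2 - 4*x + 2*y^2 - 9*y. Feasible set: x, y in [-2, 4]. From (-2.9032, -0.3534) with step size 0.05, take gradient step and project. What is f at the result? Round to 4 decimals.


Step 1: Compute gradient at (-2.9032, -0.3534).
grad_x = 2*3*-2.9032 - 4 = -21.4192
grad_y = 2*2*-0.3534 - 9 = -10.4136
Step 2: Gradient step.
x_raw = -2.9032 - 0.05*-21.4192 = -1.8322
y_raw = -0.3534 - 0.05*-10.4136 = 0.1673
Step 3: Project onto [-2, 4].
x_proj = clip(-1.8322) = -1.8322
y_proj = clip(0.1673) = 0.1673
Step 4: Evaluate f.
f(-1.8322, 0.1673) = 15.9507


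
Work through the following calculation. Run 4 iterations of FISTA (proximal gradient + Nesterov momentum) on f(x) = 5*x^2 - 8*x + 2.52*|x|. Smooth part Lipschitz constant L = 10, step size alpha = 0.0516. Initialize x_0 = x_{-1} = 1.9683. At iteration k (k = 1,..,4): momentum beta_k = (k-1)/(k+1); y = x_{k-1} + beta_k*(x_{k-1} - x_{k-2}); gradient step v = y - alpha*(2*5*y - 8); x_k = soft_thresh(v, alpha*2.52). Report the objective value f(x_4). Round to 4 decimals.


FISTA on f(x) = 5*x^2 - 8*x + 2.52*|x|
L = 10, alpha = 0.0516
Iteration 1: beta = 0.0, y = 1.9683 + 0.0*(1.9683 - 1.9683) = 1.9683
  grad(y) = 11.683, v = y - alpha*grad = 1.3655
  prox(v) = soft_thresh(1.3655, 0.13) = 1.2354
Iteration 2: beta = 0.3333, y = 1.2354 + 0.3333*(1.2354 - 1.9683) = 0.9911
  grad(y) = 1.9113, v = y - alpha*grad = 0.8925
  prox(v) = soft_thresh(0.8925, 0.13) = 0.7625
Iteration 3: beta = 0.5, y = 0.7625 + 0.5*(0.7625 - 1.2354) = 0.526
  grad(y) = -2.74, v = y - alpha*grad = 0.6674
  prox(v) = soft_thresh(0.6674, 0.13) = 0.5374
Iteration 4: beta = 0.6, y = 0.5374 + 0.6*(0.5374 - 0.7625) = 0.4023
  grad(y) = -3.9772, v = y - alpha*grad = 0.6075
  prox(v) = soft_thresh(0.6075, 0.13) = 0.4775
f(x_4) = 5*0.4775^2 - 8*0.4775 + 2.52*|0.4775| = -1.4766


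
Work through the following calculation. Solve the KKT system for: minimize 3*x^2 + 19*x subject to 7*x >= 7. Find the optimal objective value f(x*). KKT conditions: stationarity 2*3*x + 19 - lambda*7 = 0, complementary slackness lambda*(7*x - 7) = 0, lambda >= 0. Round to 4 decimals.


Step 1: Try lambda = 0 (constraint inactive).
x_unc = -19/(2*3) = -3.1667
Check: 7*-3.1667 = -22.1669 < 7 -- violated!
Step 2: Constraint must be active: 7*x = 7
x* = 7/7 = 1.0
lambda = (2*3*1.0 + 19)/7 = 3.5714
Step 3: Compute optimal value.
f(x*) = 3*1.0^2 + 19*1.0 = 22.0


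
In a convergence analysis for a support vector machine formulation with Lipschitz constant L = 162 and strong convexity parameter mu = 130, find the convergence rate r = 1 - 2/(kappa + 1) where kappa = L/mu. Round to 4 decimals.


Step 1: Compute the condition number.
kappa = L/mu = 162/130 = 1.2462
Step 2: Compute the convergence rate.
r = 1 - 2/(kappa + 1) = 1 - 2*mu/(L + mu) = (L - mu)/(L + mu) = 32/292 = 0.1096


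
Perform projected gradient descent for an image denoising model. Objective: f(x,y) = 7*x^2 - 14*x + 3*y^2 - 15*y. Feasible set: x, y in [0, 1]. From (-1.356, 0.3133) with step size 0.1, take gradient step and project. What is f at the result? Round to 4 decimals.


Step 1: Compute gradient at (-1.356, 0.3133).
grad_x = 2*7*-1.356 - 14 = -32.984
grad_y = 2*3*0.3133 - 15 = -13.1202
Step 2: Gradient step.
x_raw = -1.356 - 0.1*-32.984 = 1.9424
y_raw = 0.3133 - 0.1*-13.1202 = 1.6253
Step 3: Project onto [0, 1].
x_proj = clip(1.9424) = 1.0
y_proj = clip(1.6253) = 1.0
Step 4: Evaluate f.
f(1.0, 1.0) = -19.0


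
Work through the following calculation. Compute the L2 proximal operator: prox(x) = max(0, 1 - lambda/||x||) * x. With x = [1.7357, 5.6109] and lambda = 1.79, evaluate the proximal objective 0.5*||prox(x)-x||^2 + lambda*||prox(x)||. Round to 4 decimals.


Step 1: Compute ||x||.
||x|| = 5.8732
Step 2: Compute scaling factor.
scale = max(0, 1 - 1.79/5.8732) = 0.6952
Step 3: prox(x) = [1.2067, 3.9009]
||prox(x)|| = 4.0832
Step 4: Proximal objective.
0.5*||prox-x||^2 = 1.6021
lambda*||prox|| = 7.3089
Total = 8.911


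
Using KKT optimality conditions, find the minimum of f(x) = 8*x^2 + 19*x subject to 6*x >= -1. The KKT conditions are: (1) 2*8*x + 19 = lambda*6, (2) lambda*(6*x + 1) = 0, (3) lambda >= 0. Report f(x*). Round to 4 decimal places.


Step 1: Try lambda = 0 (constraint inactive).
x_unc = -19/(2*8) = -1.1875
Check: 6*-1.1875 = -7.125 < -1 -- violated!
Step 2: Constraint must be active: 6*x = -1
x* = -1/6 = -0.1667 (rounded; the exact value -1/6 is used below)
lambda = (2*8*(-1/6) + 19)/6 = 2.7222
Step 3: Compute optimal value.
f(x*) = 8*(-1/6)^2 + 19*(-1/6) = -2.9444


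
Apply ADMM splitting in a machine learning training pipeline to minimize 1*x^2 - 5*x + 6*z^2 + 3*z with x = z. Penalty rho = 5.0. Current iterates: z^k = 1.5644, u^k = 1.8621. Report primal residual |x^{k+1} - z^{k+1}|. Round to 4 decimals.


ADMM iteration with rho = 5.0, z^k = 1.5644, u^k = 1.8621
Step 1: x-update.
Minimize 1*x^2 - 5*x + (5.0/2)*(x - 1.5644 + 1.8621)^2
FOC: (2*1 + 5.0)*x = 5 + 5.0*(1.5644 - 1.8621)
x^{k+1} = 0.5016
Step 2: z-update.
Minimize 6*z^2 + 3*z + (5.0/2)*(0.5016 - z + 1.8621)^2
FOC: (2*6 + 5.0)*z = -3 + 5.0*(0.5016 + 1.8621)
z^{k+1} = 0.5187
Step 3: u-update.
u^{k+1} = 1.8621 + 0.5016 - 0.5187 = 1.845
Step 4: Primal residual = |0.5016 - 0.5187| = 0.0171


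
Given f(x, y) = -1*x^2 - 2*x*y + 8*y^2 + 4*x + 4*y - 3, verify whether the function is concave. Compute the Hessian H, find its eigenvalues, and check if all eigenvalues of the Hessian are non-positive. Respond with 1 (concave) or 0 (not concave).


The Hessian of f(x,y) = -1*x^2 - 2*x*y + 8*y^2 + 4*x + 4*y - 3 is:
H = [[-2, -2], [-2, 16]]
Trace = -2 + 16 = 14
Determinant = -2*16 - (-2)^2 = -36
Discriminant = (14)^2 - 4*-36 = 340.0
Eigenvalues: lambda_1 = -2.2195, lambda_2 = 16.2195
The function is not concave.

0


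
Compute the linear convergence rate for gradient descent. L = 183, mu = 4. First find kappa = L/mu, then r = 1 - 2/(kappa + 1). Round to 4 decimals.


Step 1: Compute the condition number.
kappa = L/mu = 183/4 = 45.75
Step 2: Compute the convergence rate.
r = 1 - 2/(kappa + 1) = 1 - 2*mu/(L + mu) = (L - mu)/(L + mu) = 179/187 = 0.9572


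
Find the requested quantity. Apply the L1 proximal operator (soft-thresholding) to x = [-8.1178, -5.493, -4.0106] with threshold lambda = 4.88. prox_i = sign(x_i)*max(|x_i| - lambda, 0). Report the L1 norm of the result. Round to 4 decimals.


Soft-thresholding with lambda = 4.88:
prox(-8.1178) = sign(-8.1178)*max(|-8.1178| - 4.88, 0) = -3.2378
prox(-5.493) = sign(-5.493)*max(|-5.493| - 4.88, 0) = -0.613
prox(-4.0106) = sign(-4.0106)*max(|-4.0106| - 4.88, 0) = 0.0
prox(x) = [-3.2378, -0.613, 0.0]
||prox(x)||_1 = 3.2378 + 0.613 + 0.0 = 3.8508


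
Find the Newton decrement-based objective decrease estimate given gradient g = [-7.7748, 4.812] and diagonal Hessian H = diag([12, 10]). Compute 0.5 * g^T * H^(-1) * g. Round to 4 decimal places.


Step 1: H is diagonal, so H^(-1) * g = [-0.6479, 0.4812].
Step 2: g^T H^(-1) g = sum_i g_i^2 / H_ii
  = (-7.7748)^2/12 + (4.812)^2/10
  = 5.0373 + 2.3155 = 7.3528
Step 3: Objective decrease = 0.5 * g^T H^(-1) g = 3.6764


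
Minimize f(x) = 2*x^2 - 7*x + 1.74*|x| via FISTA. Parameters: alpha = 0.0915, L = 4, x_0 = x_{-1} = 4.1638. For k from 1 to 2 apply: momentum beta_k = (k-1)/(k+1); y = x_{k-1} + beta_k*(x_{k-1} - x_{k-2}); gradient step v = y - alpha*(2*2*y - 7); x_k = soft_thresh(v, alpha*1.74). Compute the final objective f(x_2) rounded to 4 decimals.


FISTA on f(x) = 2*x^2 - 7*x + 1.74*|x|
L = 4, alpha = 0.0915
Iteration 1: beta = 0.0, y = 4.1638 + 0.0*(4.1638 - 4.1638) = 4.1638
  grad(y) = 9.6552, v = y - alpha*grad = 3.2803
  prox(v) = soft_thresh(3.2803, 0.1592) = 3.1211
Iteration 2: beta = 0.3333, y = 3.1211 + 0.3333*(3.1211 - 4.1638) = 2.7736
  grad(y) = 4.0943, v = y - alpha*grad = 2.399
  prox(v) = soft_thresh(2.399, 0.1592) = 2.2397
f(x_2) = 2*2.2397^2 - 7*2.2397 + 1.74*|2.2397| = -1.7481


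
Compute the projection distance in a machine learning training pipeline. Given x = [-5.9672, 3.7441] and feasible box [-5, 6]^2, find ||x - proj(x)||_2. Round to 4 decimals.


Project each component onto [-5, 6].
clip(-5.9672) = -5.0, clip(3.7441) = 3.7441
Projection = [-5.0, 3.7441]
Squared diffs: [0.9355, 0.0]
Distance = sqrt(0.9355) = 0.9672


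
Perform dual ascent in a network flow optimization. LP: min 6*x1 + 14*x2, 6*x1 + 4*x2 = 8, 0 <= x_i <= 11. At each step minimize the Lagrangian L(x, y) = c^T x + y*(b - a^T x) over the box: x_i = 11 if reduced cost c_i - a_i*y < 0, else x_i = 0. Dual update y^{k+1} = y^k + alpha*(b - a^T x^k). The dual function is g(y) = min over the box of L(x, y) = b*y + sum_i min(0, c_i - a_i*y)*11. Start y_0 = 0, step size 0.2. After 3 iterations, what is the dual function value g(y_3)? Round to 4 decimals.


Dual ascent for LP: min 6*x1 + 14*x2, 6*x1 + 4*x2 = 8, 0 <= x_i <= 11
Step 1: y^k = 0.0, reduced costs: (6.0, 14.0)
  x^k = (0.0, 0.0), subgradient = b - a^T x = 8.0
  y^{k+1} = 0.0 + 0.2*8.0 = 1.6
Step 2: y^k = 1.6, reduced costs: (-3.6, 7.6)
  x^k = (11.0, 0.0), subgradient = b - a^T x = -58.0
  y^{k+1} = 1.6 + 0.2*-58.0 = -10.0
Step 3: y^k = -10.0, reduced costs: (66.0, 54.0)
  x^k = (0.0, 0.0), subgradient = b - a^T x = 8.0
  y^{k+1} = -10.0 + 0.2*8.0 = -8.4
Dual objective at y_3 = -8.4: reduced costs (56.4, 47.6), box minimizer x = (0.0, 0.0)
g(y_3) = b*y + (c1 - a1*y)*x1 + (c2 - a2*y)*x2 = 8*(-8.4) + 56.4*0.0 + 47.6*0.0 = -67.2 + 0.0 + 0.0 = -67.2


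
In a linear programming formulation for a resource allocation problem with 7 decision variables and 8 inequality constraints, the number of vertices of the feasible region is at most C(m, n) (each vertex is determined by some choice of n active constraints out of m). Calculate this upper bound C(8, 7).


Each vertex corresponds to some choice of n active constraints out of m, so the number of vertices is at most C(m, n) = m! / (n!(m-n)!).
m = 8, n = 7
Numerator: 8 * 7 * 6 * 5 * 4 * 3 * 2
Denominator: 7! = 5040
C(8, 7) = 8


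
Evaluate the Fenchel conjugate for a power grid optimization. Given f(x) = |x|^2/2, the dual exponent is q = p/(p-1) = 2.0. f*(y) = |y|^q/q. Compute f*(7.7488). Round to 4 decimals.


The conjugate exponent q satisfies 1/p + 1/q = 1.
p = 2, so q = 2/(2 - 1) = 2.0
|y|^q = 7.7488^2.0 = 60.0439
f*(7.7488) = 60.0439 / 2.0 = 30.022


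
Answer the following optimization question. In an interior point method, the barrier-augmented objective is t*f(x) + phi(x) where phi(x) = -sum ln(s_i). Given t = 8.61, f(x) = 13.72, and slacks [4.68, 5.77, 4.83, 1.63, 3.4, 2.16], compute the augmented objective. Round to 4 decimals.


Step 1: Compute log-barrier.
ln values: [1.5433, 1.7527, 1.5748, 0.4886, 1.2238, 0.7701]
phi = -(1.5433 + 1.7527 + 1.5748 + 0.4886 + 1.2238 + 0.7701) = -7.3533
Step 2: Compute augmented objective.
t*f(x) = 8.61*13.72 = 118.1292
Total = 118.1292 - 7.3533 = 110.7759


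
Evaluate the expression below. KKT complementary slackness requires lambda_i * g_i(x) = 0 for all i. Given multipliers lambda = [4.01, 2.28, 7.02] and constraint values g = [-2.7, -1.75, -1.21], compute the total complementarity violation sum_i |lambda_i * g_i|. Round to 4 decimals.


KKT complementary slackness check:
lambda_1 * g_1 = 4.01 * -2.7 = -10.827
lambda_2 * g_2 = 2.28 * -1.75 = -3.99
lambda_3 * g_3 = 7.02 * -1.21 = -8.4942
Total violation = 10.827 + 3.99 + 8.4942 = 23.3112


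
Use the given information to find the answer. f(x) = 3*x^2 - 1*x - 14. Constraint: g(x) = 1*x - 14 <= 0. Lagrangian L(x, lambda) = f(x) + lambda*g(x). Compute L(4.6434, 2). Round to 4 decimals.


Step 1: Evaluate f(x).
f(4.6434) = 3*4.6434^2 - 1*4.6434 - 14 = 46.0401
Step 2: Evaluate g(x).
g(4.6434) = 1*4.6434 - 14 = -9.3566
Step 3: Compute Lagrangian.
L = 46.0401 + 2*-9.3566 = 27.3269


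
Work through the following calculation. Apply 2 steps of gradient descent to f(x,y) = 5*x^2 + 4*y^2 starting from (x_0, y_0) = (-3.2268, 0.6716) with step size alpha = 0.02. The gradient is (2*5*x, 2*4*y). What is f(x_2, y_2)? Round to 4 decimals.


Gradient descent on f(x,y) = 5*x^2 + 4*y^2.
Starting point: (-3.2268, 0.6716), alpha = 0.02
Step 1: grad_x = 2*5*-3.2268 = -32.268, grad_y = 2*4*0.6716 = 5.3728
  x_1 = -3.2268 - 0.02*-32.268 = -2.5814
  y_1 = 0.6716 - 0.02*5.3728 = 0.5641
Step 2: grad_x = 2*5*-2.5814 = -25.8144, grad_y = 2*4*0.5641 = 4.5132
  x_2 = -2.5814 - 0.02*-25.8144 = -2.0652
  y_2 = 0.5641 - 0.02*4.5132 = 0.4739
f(-2.0652, 0.4739) = 5*(-2.0652)^2 + 4*0.4739^2 = 22.2225


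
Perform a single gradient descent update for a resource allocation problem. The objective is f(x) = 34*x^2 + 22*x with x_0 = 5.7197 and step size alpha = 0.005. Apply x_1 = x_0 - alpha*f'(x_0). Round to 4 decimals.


We compute the gradient at x_0 and apply the update.
f'(x) = 68*x + 22
f'(5.7197) = 68*5.7197 + 22 = 410.9396
x_1 = 5.7197 - 0.005*410.9396 = 3.665


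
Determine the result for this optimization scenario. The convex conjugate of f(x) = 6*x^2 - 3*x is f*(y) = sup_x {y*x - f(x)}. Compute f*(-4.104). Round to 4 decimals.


f*(y) = sup_x {y*x - a*x^2 - b*x} = sup_x {(y-b)*x - a*x^2}
FOC: (y - b) - 2a*x = 0 => x* = (y - b)/(2a)
x* = (-4.104 + 3)/(2*6) = -0.092
f*(-4.104) = (y-b)^2/(4a) = (-4.104 + 3)^2/(4*6)
= 1.2188/24 = 0.0508


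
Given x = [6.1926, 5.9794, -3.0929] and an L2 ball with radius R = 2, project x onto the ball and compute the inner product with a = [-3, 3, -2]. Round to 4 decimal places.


Step 1: Compute ||x|| (intermediates to 6 decimals).
||x|| = sqrt(6.1926^2 + 5.9794^2 + (-3.0929)^2) = 9.146997
Step 2: Project.
Since ||x|| > R, scale = R/||x|| = 2/9.146997 = 0.218651, proj(x) = scale * x
proj(x) = [1.354018, 1.307402, -0.676266]
Step 3: Dot product.
a^T * proj(x) = -3*1.354018 + 3*1.307402 - 2*(-0.676266) = 1.2127


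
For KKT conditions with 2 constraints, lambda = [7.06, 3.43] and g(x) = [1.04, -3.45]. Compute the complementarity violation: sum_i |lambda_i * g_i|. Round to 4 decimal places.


KKT complementary slackness check:
lambda_1 * g_1 = 7.06 * 1.04 = 7.3424
lambda_2 * g_2 = 3.43 * -3.45 = -11.8335
Total violation = 7.3424 + 11.8335 = 19.1759


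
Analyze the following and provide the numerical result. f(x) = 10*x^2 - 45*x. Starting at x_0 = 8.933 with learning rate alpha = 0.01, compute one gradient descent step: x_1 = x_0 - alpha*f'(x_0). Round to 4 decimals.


We compute the gradient at x_0 and apply the update.
f'(x) = 20*x - 45
f'(8.933) = 20*8.933 - 45 = 133.66
x_1 = 8.933 - 0.01*133.66 = 7.5964


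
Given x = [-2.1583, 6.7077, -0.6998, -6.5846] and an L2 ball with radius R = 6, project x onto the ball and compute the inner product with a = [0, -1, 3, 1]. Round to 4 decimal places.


Step 1: Compute ||x|| (intermediates to 6 decimals).
||x|| = sqrt((-2.1583)^2 + 6.7077^2 + (-0.6998)^2 + (-6.5846)^2) = 9.669445
Step 2: Project.
Since ||x|| > R, scale = R/||x|| = 6/9.669445 = 0.620511, proj(x) = scale * x
proj(x) = [-1.339249, 4.162202, -0.434234, -4.085817]
Step 3: Dot product.
a^T * proj(x) = 0*(-1.339249) - 1*4.162202 + 3*(-0.434234) + 1*(-4.085817) = -9.5507


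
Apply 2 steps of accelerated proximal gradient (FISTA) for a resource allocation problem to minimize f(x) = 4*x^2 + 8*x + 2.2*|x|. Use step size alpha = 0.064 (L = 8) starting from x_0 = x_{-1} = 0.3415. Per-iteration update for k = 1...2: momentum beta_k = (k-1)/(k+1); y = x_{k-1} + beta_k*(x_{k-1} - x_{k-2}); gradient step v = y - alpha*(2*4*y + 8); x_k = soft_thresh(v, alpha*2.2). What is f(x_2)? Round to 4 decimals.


FISTA on f(x) = 4*x^2 + 8*x + 2.2*|x|
L = 8, alpha = 0.064
Iteration 1: beta = 0.0, y = 0.3415 + 0.0*(0.3415 - 0.3415) = 0.3415
  grad(y) = 10.732, v = y - alpha*grad = -0.3453
  prox(v) = soft_thresh(-0.3453, 0.1408) = -0.2045
Iteration 2: beta = 0.3333, y = -0.2045 + 0.3333*(-0.2045 - 0.3415) = -0.3866
  grad(y) = 4.9075, v = y - alpha*grad = -0.7006
  prox(v) = soft_thresh(-0.7006, 0.1408) = -0.5598
f(x_2) = 4*(-0.5598)^2 + 8*(-0.5598) + 2.2*|-0.5598| = -1.9934
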